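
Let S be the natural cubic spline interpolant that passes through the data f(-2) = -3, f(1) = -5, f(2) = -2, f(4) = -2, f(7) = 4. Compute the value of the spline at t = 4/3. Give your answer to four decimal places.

-3.9936

Write M_i for S''(x_i). With h_i = 3, 1, 2, 3 and divided differences Δ_i = -2/3, 3, 0, 2, the continuity of S' gives the tridiagonal system
  3·M_0 + 8·M_1 + 1·M_2 = 6(Δ_1 - Δ_0) = 22
  1·M_1 + 6·M_2 + 2·M_3 = 6(Δ_2 - Δ_1) = -18
  2·M_2 + 10·M_3 + 3·M_4 = 6(Δ_3 - Δ_2) = 12
Natural end conditions: M_0 = M_4 = 0.
Hence M_0 = 0, M_1 = 718/219, M_2 = -926/219, M_3 = 448/219, M_4 = 0.
On [1, 2], S(t) = -5 + 572/219·(t - 1) + 359/219·(t - 1)² - 274/219·(t - 1)³.
With (t - 1) = 1/3: S(4/3) = -23614/5913.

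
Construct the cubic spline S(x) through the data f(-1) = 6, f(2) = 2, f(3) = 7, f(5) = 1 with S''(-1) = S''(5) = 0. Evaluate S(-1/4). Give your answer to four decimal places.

2.9355

Let M_i = S''(x_i). Step sizes h_i = 3, 1, 2; slopes of the chords Δ_i = (y_(i+1) - y_i)/h_i = -4/3, 5, -3.
  3·M_0 + 8·M_1 + 1·M_2 = 6(Δ_1 - Δ_0) = 38
  1·M_1 + 6·M_2 + 2·M_3 = 6(Δ_2 - Δ_1) = -48
Natural end conditions: M_0 = M_3 = 0.
Hence M_0 = 0, M_1 = 276/47, M_2 = -422/47, M_3 = 0.
On [-1, 2], S(x) = 6 - 602/141·(x + 1) + 0·(x + 1)² + 46/141·(x + 1)³.
With (x + 1) = 3/4: S(-1/4) = 4415/1504.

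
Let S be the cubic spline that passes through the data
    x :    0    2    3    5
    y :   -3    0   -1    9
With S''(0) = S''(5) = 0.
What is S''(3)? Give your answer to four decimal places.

With m_i denoting the second derivative at x_i, h_i = 2, 1, 2, and Δ_i = (y_(i+1) − y_i)/h_i = 3/2, -1, 5:
  2·m_0 + 6·m_1 + 1·m_2 = 6(Δ_1 - Δ_0) = -15
  1·m_1 + 6·m_2 + 2·m_3 = 6(Δ_2 - Δ_1) = 36
Natural end conditions: m_0 = m_3 = 0.
Solving: m_0 = 0, m_1 = -18/5, m_2 = 33/5, m_3 = 0.

6.6000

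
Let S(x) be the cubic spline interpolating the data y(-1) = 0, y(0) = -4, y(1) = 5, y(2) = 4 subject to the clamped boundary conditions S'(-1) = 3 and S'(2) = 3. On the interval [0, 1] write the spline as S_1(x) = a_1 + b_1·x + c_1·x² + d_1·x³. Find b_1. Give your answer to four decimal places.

1.8000

Let σ_i = S''(x_i). Step sizes h_i = 1, 1, 1; slopes of the chords Δ_i = (y_(i+1) - y_i)/h_i = -4, 9, -1.
  1·σ_0 + 4·σ_1 + 1·σ_2 = 6(Δ_1 - Δ_0) = 78
  1·σ_1 + 4·σ_2 + 1·σ_3 = 6(Δ_2 - Δ_1) = -60
Clamped end conditions give two more equations: 2h_0·σ_0 + h_0·σ_1 = 6(Δ_0 - S'(-1)) = -42 and h_2·σ_2 + 2h_2·σ_3 = 6(S'(2) - Δ_2) = 24.
Solving the tridiagonal system: σ_0 = -198/5, σ_1 = 186/5, σ_2 = -156/5, σ_3 = 138/5.
On [0, 1], with S_1(x) = a_1 + b_1·x + c_1·x² + d_1·x³: c_1 = σ_1/2 = 93/5, d_1 = (σ_2 - σ_1)/(6h_1) = -57/5, b_1 = Δ_1 - h_1(2σ_1 + σ_2)/6 = 9/5.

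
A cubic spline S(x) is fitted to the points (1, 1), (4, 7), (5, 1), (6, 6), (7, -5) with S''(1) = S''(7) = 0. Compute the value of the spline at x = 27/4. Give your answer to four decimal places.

With M_i denoting the second derivative at x_i, h_i = 3, 1, 1, 1, and Δ_i = (y_(i+1) − y_i)/h_i = 2, -6, 5, -11:
  3·M_0 + 8·M_1 + 1·M_2 = 6(Δ_1 - Δ_0) = -48
  1·M_1 + 4·M_2 + 1·M_3 = 6(Δ_2 - Δ_1) = 66
  1·M_2 + 4·M_3 + 1·M_4 = 6(Δ_3 - Δ_2) = -96
Natural end conditions: M_0 = M_4 = 0.
Solving the tridiagonal system: M_0 = 0, M_1 = -270/29, M_2 = 768/29, M_3 = -888/29, M_4 = 0.
On [6, 7], S(x) = 6 - 23/29·(x - 6) - 444/29·(x - 6)² + 148/29·(x - 6)³.
With (x - 6) = 3/4: S(27/4) = -489/464.

-1.0539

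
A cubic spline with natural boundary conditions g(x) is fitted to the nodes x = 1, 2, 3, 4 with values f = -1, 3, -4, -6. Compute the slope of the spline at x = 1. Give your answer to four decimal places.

Put σ_i = g'' at the i-th knot. Here h = (1, 1, 1) and Δ = (4, -7, -2), so the interior equations h_(i-1)·σ_(i-1) + 2(h_(i-1)+h_i)·σ_i + h_i·σ_(i+1) = 6(Δ_i − Δ_(i-1)) read
  1·σ_0 + 4·σ_1 + 1·σ_2 = 6(Δ_1 - Δ_0) = -66
  1·σ_1 + 4·σ_2 + 1·σ_3 = 6(Δ_2 - Δ_1) = 30
Natural end conditions: σ_0 = σ_3 = 0.
Hence σ_0 = 0, σ_1 = -98/5, σ_2 = 62/5, σ_3 = 0.
On [1, 2], g'(x) = b_0 + 2c_0·(x - 1) + 3d_0·(x - 1)² with b_0 = Δ_0 - h_0(2σ_0 + σ_1)/6 = 109/15, c_0 = σ_0/2 = 0, d_0 = (σ_1 - σ_0)/(6h_0) = -49/15. So g'(1) = 109/15.

7.2667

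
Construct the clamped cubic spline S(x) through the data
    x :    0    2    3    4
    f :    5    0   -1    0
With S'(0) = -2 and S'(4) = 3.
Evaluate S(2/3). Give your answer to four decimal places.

Put M_i = S'' at the i-th knot. Here h = (2, 1, 1) and Δ = (-5/2, -1, 1), so the interior equations h_(i-1)·M_(i-1) + 2(h_(i-1)+h_i)·M_i + h_i·M_(i+1) = 6(Δ_i − Δ_(i-1)) read
  2·M_0 + 6·M_1 + 1·M_2 = 6(Δ_1 - Δ_0) = 9
  1·M_1 + 4·M_2 + 1·M_3 = 6(Δ_2 - Δ_1) = 12
Clamped end conditions give two more equations: 2h_0·M_0 + h_0·M_1 = 6(Δ_0 - S'(0)) = -3 and h_2·M_2 + 2h_2·M_3 = 6(S'(4) - Δ_2) = 12.
Forward elimination and back-substitution give M_0 = -37/22, M_1 = 41/22, M_2 = 13/11, M_3 = 119/22.
On [0, 2], S(x) = 5 - 2·x - 37/44·x² + 13/44·x³.
With x = 2/3: S(2/3) = 1004/297.

3.3805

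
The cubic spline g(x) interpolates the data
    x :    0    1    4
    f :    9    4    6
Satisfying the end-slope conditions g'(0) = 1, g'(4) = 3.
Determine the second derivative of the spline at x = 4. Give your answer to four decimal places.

-1.4167

With M_i denoting the second derivative at x_i, h_i = 1, 3, and Δ_i = (y_(i+1) − y_i)/h_i = -5, 2/3:
  1·M_0 + 8·M_1 + 3·M_2 = 6(Δ_1 - Δ_0) = 34
Clamped end conditions give two more equations: 2h_0·M_0 + h_0·M_1 = 6(Δ_0 - g'(0)) = -36 and h_1·M_1 + 2h_1·M_2 = 6(g'(4) - Δ_1) = 14.
Hence M_0 = -87/4, M_1 = 15/2, M_2 = -17/12.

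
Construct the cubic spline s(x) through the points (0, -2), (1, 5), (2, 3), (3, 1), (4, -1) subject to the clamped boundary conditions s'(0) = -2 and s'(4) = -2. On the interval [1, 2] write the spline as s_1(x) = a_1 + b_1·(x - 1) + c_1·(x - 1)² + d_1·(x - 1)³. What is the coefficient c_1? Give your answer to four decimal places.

-12.5357

With M_i denoting the second derivative at x_i, h_i = 1, 1, 1, 1, and Δ_i = (y_(i+1) − y_i)/h_i = 7, -2, -2, -2:
  1·M_0 + 4·M_1 + 1·M_2 = 6(Δ_1 - Δ_0) = -54
  1·M_1 + 4·M_2 + 1·M_3 = 6(Δ_2 - Δ_1) = 0
  1·M_2 + 4·M_3 + 1·M_4 = 6(Δ_3 - Δ_2) = 0
Clamped end conditions give two more equations: 2h_0·M_0 + h_0·M_1 = 6(Δ_0 - s'(0)) = 54 and h_3·M_3 + 2h_3·M_4 = 6(s'(4) - Δ_3) = 0.
Forward elimination and back-substitution give M_0 = 1107/28, M_1 = -351/14, M_2 = 27/4, M_3 = -27/14, M_4 = 27/28.
On [1, 2], with s_1(x) = a_1 + b_1·(x - 1) + c_1·(x - 1)² + d_1·(x - 1)³: c_1 = M_1/2 = -351/28, d_1 = (M_2 - M_1)/(6h_1) = 297/56, b_1 = Δ_1 - h_1(2M_1 + M_2)/6 = 293/56.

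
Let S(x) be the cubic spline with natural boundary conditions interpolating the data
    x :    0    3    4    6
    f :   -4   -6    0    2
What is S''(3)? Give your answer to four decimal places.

With M_i denoting the second derivative at x_i, h_i = 3, 1, 2, and Δ_i = (y_(i+1) − y_i)/h_i = -2/3, 6, 1:
  3·M_0 + 8·M_1 + 1·M_2 = 6(Δ_1 - Δ_0) = 40
  1·M_1 + 6·M_2 + 2·M_3 = 6(Δ_2 - Δ_1) = -30
Natural end conditions: M_0 = M_3 = 0.
Solving: M_0 = 0, M_1 = 270/47, M_2 = -280/47, M_3 = 0.

5.7447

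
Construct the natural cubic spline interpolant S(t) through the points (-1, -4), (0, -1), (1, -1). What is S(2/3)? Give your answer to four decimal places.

Put M_i = S'' at the i-th knot. Here h = (1, 1) and Δ = (3, 0), so the interior equations h_(i-1)·M_(i-1) + 2(h_(i-1)+h_i)·M_i + h_i·M_(i+1) = 6(Δ_i − Δ_(i-1)) read
  1·M_0 + 4·M_1 + 1·M_2 = 6(Δ_1 - Δ_0) = -18
Natural end conditions: M_0 = M_2 = 0.
Solving the tridiagonal system: M_0 = 0, M_1 = -9/2, M_2 = 0.
On [0, 1], S(t) = -1 + 3/2·t - 9/4·t² + 3/4·t³.
With t = 2/3: S(2/3) = -7/9.

-0.7778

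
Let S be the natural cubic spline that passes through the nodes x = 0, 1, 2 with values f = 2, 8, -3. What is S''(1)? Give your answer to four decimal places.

With σ_i denoting the second derivative at x_i, h_i = 1, 1, and Δ_i = (y_(i+1) − y_i)/h_i = 6, -11:
  1·σ_0 + 4·σ_1 + 1·σ_2 = 6(Δ_1 - Δ_0) = -102
Natural end conditions: σ_0 = σ_2 = 0.
Solving: σ_0 = 0, σ_1 = -51/2, σ_2 = 0.

-25.5000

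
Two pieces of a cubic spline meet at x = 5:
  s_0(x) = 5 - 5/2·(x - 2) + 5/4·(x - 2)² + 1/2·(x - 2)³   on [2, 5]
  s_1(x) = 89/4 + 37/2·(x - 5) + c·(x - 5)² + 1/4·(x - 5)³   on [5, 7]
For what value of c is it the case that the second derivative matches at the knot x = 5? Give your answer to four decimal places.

5.7500

s_0''(x) = 5/2 + 3·(x - 2), so s_0''(5) = 23/2. On the right, s_1''(5) = 2c, so c = 23/4.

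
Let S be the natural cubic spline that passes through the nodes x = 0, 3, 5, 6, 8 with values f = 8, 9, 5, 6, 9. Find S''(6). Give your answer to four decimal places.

-0.1227

Let σ_i = S''(x_i). Step sizes h_i = 3, 2, 1, 2; slopes of the chords Δ_i = (y_(i+1) - y_i)/h_i = 1/3, -2, 1, 3/2.
  3·σ_0 + 10·σ_1 + 2·σ_2 = 6(Δ_1 - Δ_0) = -14
  2·σ_1 + 6·σ_2 + 1·σ_3 = 6(Δ_2 - Δ_1) = 18
  1·σ_2 + 6·σ_3 + 2·σ_4 = 6(Δ_3 - Δ_2) = 3
Natural end conditions: σ_0 = σ_4 = 0.
Solving the tridiagonal system: σ_0 = 0, σ_1 = -350/163, σ_2 = 609/163, σ_3 = -20/163, σ_4 = 0.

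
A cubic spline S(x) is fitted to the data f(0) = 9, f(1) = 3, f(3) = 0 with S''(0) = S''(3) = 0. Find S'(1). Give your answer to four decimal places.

-4.5000

Let M_i = S''(x_i). Step sizes h_i = 1, 2; slopes of the chords Δ_i = (y_(i+1) - y_i)/h_i = -6, -3/2.
  1·M_0 + 6·M_1 + 2·M_2 = 6(Δ_1 - Δ_0) = 27
Natural end conditions: M_0 = M_2 = 0.
Solving: M_0 = 0, M_1 = 9/2, M_2 = 0.
On [1, 3], S'(x) = b_1 + 2c_1·(x - 1) + 3d_1·(x - 1)² with b_1 = Δ_1 - h_1(2M_1 + M_2)/6 = -9/2, c_1 = M_1/2 = 9/4, d_1 = (M_2 - M_1)/(6h_1) = -3/8. So S'(1) = -9/2.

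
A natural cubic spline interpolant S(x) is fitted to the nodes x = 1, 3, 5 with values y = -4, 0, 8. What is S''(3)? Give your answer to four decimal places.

Write σ_i for S''(x_i). With h_i = 2, 2 and divided differences Δ_i = 2, 4, the continuity of S' gives the tridiagonal system
  2·σ_0 + 8·σ_1 + 2·σ_2 = 6(Δ_1 - Δ_0) = 12
Natural end conditions: σ_0 = σ_2 = 0.
Hence σ_0 = 0, σ_1 = 3/2, σ_2 = 0.

1.5000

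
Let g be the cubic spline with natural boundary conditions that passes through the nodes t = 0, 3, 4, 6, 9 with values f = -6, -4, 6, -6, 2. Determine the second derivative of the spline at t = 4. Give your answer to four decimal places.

Put m_i = g'' at the i-th knot. Here h = (3, 1, 2, 3) and Δ = (2/3, 10, -6, 8/3), so the interior equations h_(i-1)·m_(i-1) + 2(h_(i-1)+h_i)·m_i + h_i·m_(i+1) = 6(Δ_i − Δ_(i-1)) read
  3·m_0 + 8·m_1 + 1·m_2 = 6(Δ_1 - Δ_0) = 56
  1·m_1 + 6·m_2 + 2·m_3 = 6(Δ_2 - Δ_1) = -96
  2·m_2 + 10·m_3 + 3·m_4 = 6(Δ_3 - Δ_2) = 52
Natural end conditions: m_0 = m_4 = 0.
Forward elimination and back-substitution give m_0 = 0, m_1 = 700/73, m_2 = -1512/73, m_3 = 682/73, m_4 = 0.

-20.7123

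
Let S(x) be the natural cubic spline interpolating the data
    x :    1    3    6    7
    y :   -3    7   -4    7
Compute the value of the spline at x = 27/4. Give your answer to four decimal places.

3.6800

Put σ_i = S'' at the i-th knot. Here h = (2, 3, 1) and Δ = (5, -11/3, 11), so the interior equations h_(i-1)·σ_(i-1) + 2(h_(i-1)+h_i)·σ_i + h_i·σ_(i+1) = 6(Δ_i − Δ_(i-1)) read
  2·σ_0 + 10·σ_1 + 3·σ_2 = 6(Δ_1 - Δ_0) = -52
  3·σ_1 + 8·σ_2 + 1·σ_3 = 6(Δ_2 - Δ_1) = 88
Natural end conditions: σ_0 = σ_3 = 0.
Solving the tridiagonal system: σ_0 = 0, σ_1 = -680/71, σ_2 = 1036/71, σ_3 = 0.
On [6, 7], S(x) = -4 + 1307/213·(x - 6) + 518/71·(x - 6)² - 518/213·(x - 6)³.
With (x - 6) = 3/4: S(27/4) = 8361/2272.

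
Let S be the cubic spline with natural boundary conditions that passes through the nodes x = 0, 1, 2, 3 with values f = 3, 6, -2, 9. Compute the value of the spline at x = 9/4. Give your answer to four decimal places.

With σ_i denoting the second derivative at x_i, h_i = 1, 1, 1, and Δ_i = (y_(i+1) − y_i)/h_i = 3, -8, 11:
  1·σ_0 + 4·σ_1 + 1·σ_2 = 6(Δ_1 - Δ_0) = -66
  1·σ_1 + 4·σ_2 + 1·σ_3 = 6(Δ_2 - Δ_1) = 114
Natural end conditions: σ_0 = σ_3 = 0.
Solving the tridiagonal system: σ_0 = 0, σ_1 = -126/5, σ_2 = 174/5, σ_3 = 0.
On [2, 3], S(x) = -2 - 3/5·(x - 2) + 87/5·(x - 2)² - 29/5·(x - 2)³.
With (x - 2) = 1/4: S(9/4) = -369/320.

-1.1531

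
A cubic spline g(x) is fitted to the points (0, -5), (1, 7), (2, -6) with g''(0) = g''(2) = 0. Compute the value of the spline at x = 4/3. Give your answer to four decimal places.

4.9815

Put m_i = g'' at the i-th knot. Here h = (1, 1) and Δ = (12, -13), so the interior equations h_(i-1)·m_(i-1) + 2(h_(i-1)+h_i)·m_i + h_i·m_(i+1) = 6(Δ_i − Δ_(i-1)) read
  1·m_0 + 4·m_1 + 1·m_2 = 6(Δ_1 - Δ_0) = -150
Natural end conditions: m_0 = m_2 = 0.
Hence m_0 = 0, m_1 = -75/2, m_2 = 0.
On [1, 2], g(x) = 7 - 1/2·(x - 1) - 75/4·(x - 1)² + 25/4·(x - 1)³.
With (x - 1) = 1/3: g(4/3) = 269/54.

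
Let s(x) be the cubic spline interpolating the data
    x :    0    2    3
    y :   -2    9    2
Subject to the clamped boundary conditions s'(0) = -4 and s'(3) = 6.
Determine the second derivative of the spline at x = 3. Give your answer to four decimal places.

With M_i denoting the second derivative at x_i, h_i = 2, 1, and Δ_i = (y_(i+1) − y_i)/h_i = 11/2, -7:
  2·M_0 + 6·M_1 + 1·M_2 = 6(Δ_1 - Δ_0) = -75
Clamped end conditions give two more equations: 2h_0·M_0 + h_0·M_1 = 6(Δ_0 - s'(0)) = 57 and h_1·M_1 + 2h_1·M_2 = 6(s'(3) - Δ_1) = 78.
Forward elimination and back-substitution give M_0 = 361/12, M_1 = -95/3, M_2 = 329/6.

54.8333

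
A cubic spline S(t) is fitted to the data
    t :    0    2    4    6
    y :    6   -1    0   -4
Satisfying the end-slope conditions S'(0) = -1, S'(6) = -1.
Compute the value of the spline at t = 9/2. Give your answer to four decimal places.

Write M_i for S''(x_i). With h_i = 2, 2, 2 and divided differences Δ_i = -7/2, 1/2, -2, the continuity of S' gives the tridiagonal system
  2·M_0 + 8·M_1 + 2·M_2 = 6(Δ_1 - Δ_0) = 24
  2·M_1 + 8·M_2 + 2·M_3 = 6(Δ_2 - Δ_1) = -15
Clamped end conditions give two more equations: 2h_0·M_0 + h_0·M_1 = 6(Δ_0 - S'(0)) = -15 and h_2·M_2 + 2h_2·M_3 = 6(S'(6) - Δ_2) = 6.
Hence M_0 = -33/5, M_1 = 57/10, M_2 = -21/5, M_3 = 18/5.
On [4, 6], S(t) = 0 - 2/5·(t - 4) - 21/10·(t - 4)² + 13/20·(t - 4)³.
With (t - 4) = 1/2: S(9/2) = -103/160.

-0.6438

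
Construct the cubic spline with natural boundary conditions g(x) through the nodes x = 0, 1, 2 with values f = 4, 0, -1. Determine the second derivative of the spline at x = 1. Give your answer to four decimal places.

Put m_i = g'' at the i-th knot. Here h = (1, 1) and Δ = (-4, -1), so the interior equations h_(i-1)·m_(i-1) + 2(h_(i-1)+h_i)·m_i + h_i·m_(i+1) = 6(Δ_i − Δ_(i-1)) read
  1·m_0 + 4·m_1 + 1·m_2 = 6(Δ_1 - Δ_0) = 18
Natural end conditions: m_0 = m_2 = 0.
Solving: m_0 = 0, m_1 = 9/2, m_2 = 0.

4.5000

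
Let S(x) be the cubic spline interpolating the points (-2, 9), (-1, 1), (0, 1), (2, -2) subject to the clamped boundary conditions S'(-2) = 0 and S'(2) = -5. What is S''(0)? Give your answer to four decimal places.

-4.0455

With m_i denoting the second derivative at x_i, h_i = 1, 1, 2, and Δ_i = (y_(i+1) − y_i)/h_i = -8, 0, -3/2:
  1·m_0 + 4·m_1 + 1·m_2 = 6(Δ_1 - Δ_0) = 48
  1·m_1 + 6·m_2 + 2·m_3 = 6(Δ_2 - Δ_1) = -9
Clamped end conditions give two more equations: 2h_0·m_0 + h_0·m_1 = 6(Δ_0 - S'(-2)) = -48 and h_2·m_2 + 2h_2·m_3 = 6(S'(2) - Δ_2) = -21.
Hence m_0 = -767/22, m_1 = 239/11, m_2 = -89/22, m_3 = -71/22.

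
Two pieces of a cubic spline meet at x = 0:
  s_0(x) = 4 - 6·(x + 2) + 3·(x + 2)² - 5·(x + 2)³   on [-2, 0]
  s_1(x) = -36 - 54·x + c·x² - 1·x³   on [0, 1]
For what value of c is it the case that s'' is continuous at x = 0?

-27

s_0''(x) = 6 - 30·(x + 2), so s_0''(0) = -54. On the right, s_1''(0) = 2c, so c = -27.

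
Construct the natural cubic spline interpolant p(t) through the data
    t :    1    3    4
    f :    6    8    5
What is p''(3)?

-4

Write M_i for p''(x_i). With h_i = 2, 1 and divided differences Δ_i = 1, -3, the continuity of p' gives the tridiagonal system
  2·M_0 + 6·M_1 + 1·M_2 = 6(Δ_1 - Δ_0) = -24
Natural end conditions: M_0 = M_2 = 0.
Hence M_0 = 0, M_1 = -4, M_2 = 0.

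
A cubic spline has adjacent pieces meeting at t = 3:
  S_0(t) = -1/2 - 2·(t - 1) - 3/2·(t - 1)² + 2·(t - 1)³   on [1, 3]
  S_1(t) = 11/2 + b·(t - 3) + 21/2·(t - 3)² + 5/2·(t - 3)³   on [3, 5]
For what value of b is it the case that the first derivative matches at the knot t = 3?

16

S_0'(t) = -2 - 3·(t - 1) + 6·(t - 1)², so S_0'(3) = 16. On the right, S_1'(3) = b, so b = 16.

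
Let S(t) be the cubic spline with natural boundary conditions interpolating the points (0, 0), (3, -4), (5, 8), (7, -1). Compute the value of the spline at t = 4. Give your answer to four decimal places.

Put M_i = S'' at the i-th knot. Here h = (3, 2, 2) and Δ = (-4/3, 6, -9/2), so the interior equations h_(i-1)·M_(i-1) + 2(h_(i-1)+h_i)·M_i + h_i·M_(i+1) = 6(Δ_i − Δ_(i-1)) read
  3·M_0 + 10·M_1 + 2·M_2 = 6(Δ_1 - Δ_0) = 44
  2·M_1 + 8·M_2 + 2·M_3 = 6(Δ_2 - Δ_1) = -63
Natural end conditions: M_0 = M_3 = 0.
Solving the tridiagonal system: M_0 = 0, M_1 = 239/38, M_2 = -359/38, M_3 = 0.
On [3, 5], S(t) = -4 + 565/114·(t - 3) + 239/76·(t - 3)² - 299/228·(t - 3)³.
With (t - 3) = 1: S(4) = 53/19.

2.7895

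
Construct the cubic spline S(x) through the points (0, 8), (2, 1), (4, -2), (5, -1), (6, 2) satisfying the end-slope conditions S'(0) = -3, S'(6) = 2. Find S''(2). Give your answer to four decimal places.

With σ_i denoting the second derivative at x_i, h_i = 2, 2, 1, 1, and Δ_i = (y_(i+1) − y_i)/h_i = -7/2, -3/2, 1, 3:
  2·σ_0 + 8·σ_1 + 2·σ_2 = 6(Δ_1 - Δ_0) = 12
  2·σ_1 + 6·σ_2 + 1·σ_3 = 6(Δ_2 - Δ_1) = 15
  1·σ_2 + 4·σ_3 + 1·σ_4 = 6(Δ_3 - Δ_2) = 12
Clamped end conditions give two more equations: 2h_0·σ_0 + h_0·σ_1 = 6(Δ_0 - S'(0)) = -3 and h_3·σ_3 + 2h_3·σ_4 = 6(S'(6) - Δ_3) = -6.
Solving the tridiagonal system: σ_0 = -32/21, σ_1 = 65/42, σ_2 = 4/3, σ_3 = 82/21, σ_4 = -104/21.

1.5476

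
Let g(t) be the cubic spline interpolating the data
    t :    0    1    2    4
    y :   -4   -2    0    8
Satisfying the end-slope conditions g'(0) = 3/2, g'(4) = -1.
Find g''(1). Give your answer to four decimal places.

-2.0909

With M_i denoting the second derivative at x_i, h_i = 1, 1, 2, and Δ_i = (y_(i+1) − y_i)/h_i = 2, 2, 4:
  1·M_0 + 4·M_1 + 1·M_2 = 6(Δ_1 - Δ_0) = 0
  1·M_1 + 6·M_2 + 2·M_3 = 6(Δ_2 - Δ_1) = 12
Clamped end conditions give two more equations: 2h_0·M_0 + h_0·M_1 = 6(Δ_0 - g'(0)) = 3 and h_2·M_2 + 2h_2·M_3 = 6(g'(4) - Δ_2) = -30.
Solving: M_0 = 28/11, M_1 = -23/11, M_2 = 64/11, M_3 = -229/22.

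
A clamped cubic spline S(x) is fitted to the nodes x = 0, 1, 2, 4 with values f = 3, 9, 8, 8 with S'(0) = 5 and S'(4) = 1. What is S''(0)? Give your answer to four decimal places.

Let m_i = S''(x_i). Step sizes h_i = 1, 1, 2; slopes of the chords Δ_i = (y_(i+1) - y_i)/h_i = 6, -1, 0.
  1·m_0 + 4·m_1 + 1·m_2 = 6(Δ_1 - Δ_0) = -42
  1·m_1 + 6·m_2 + 2·m_3 = 6(Δ_2 - Δ_1) = 6
Clamped end conditions give two more equations: 2h_0·m_0 + h_0·m_1 = 6(Δ_0 - S'(0)) = 6 and h_2·m_2 + 2h_2·m_3 = 6(S'(4) - Δ_2) = 6.
Forward elimination and back-substitution give m_0 = 109/11, m_1 = -152/11, m_2 = 37/11, m_3 = -2/11.

9.9091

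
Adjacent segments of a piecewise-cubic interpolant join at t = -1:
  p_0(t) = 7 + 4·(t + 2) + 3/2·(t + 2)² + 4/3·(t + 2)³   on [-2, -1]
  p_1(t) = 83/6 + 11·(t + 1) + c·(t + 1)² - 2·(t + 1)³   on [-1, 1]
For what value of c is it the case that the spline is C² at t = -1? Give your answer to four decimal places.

p_0''(t) = 3 + 8·(t + 2), so p_0''(-1) = 11. On the right, p_1''(-1) = 2c, so c = 11/2.

5.5000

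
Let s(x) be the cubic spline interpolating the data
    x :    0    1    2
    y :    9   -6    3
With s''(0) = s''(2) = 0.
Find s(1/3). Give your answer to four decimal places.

Let m_i = s''(x_i). Step sizes h_i = 1, 1; slopes of the chords Δ_i = (y_(i+1) - y_i)/h_i = -15, 9.
  1·m_0 + 4·m_1 + 1·m_2 = 6(Δ_1 - Δ_0) = 144
Natural end conditions: m_0 = m_2 = 0.
Solving: m_0 = 0, m_1 = 36, m_2 = 0.
On [0, 1], s(x) = 9 - 21·x + 0·x² + 6·x³.
With x = 1/3: s(1/3) = 20/9.

2.2222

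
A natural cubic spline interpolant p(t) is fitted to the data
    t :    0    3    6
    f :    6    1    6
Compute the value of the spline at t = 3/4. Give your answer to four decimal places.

4.1641

Let M_i = p''(x_i). Step sizes h_i = 3, 3; slopes of the chords Δ_i = (y_(i+1) - y_i)/h_i = -5/3, 5/3.
  3·M_0 + 12·M_1 + 3·M_2 = 6(Δ_1 - Δ_0) = 20
Natural end conditions: M_0 = M_2 = 0.
Solving the tridiagonal system: M_0 = 0, M_1 = 5/3, M_2 = 0.
On [0, 3], p(t) = 6 - 5/2·t + 0·t² + 5/54·t³.
With t = 3/4: p(3/4) = 533/128.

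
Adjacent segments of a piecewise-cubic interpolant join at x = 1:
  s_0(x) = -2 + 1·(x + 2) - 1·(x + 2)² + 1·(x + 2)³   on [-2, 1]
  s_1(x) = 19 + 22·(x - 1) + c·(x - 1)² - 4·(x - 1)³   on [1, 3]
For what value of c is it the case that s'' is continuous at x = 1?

s_0''(x) = -2 + 6·(x + 2), so s_0''(1) = 16. On the right, s_1''(1) = 2c, so c = 8.

8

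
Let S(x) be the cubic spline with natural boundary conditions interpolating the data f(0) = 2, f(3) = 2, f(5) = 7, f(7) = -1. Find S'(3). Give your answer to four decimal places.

With M_i denoting the second derivative at x_i, h_i = 3, 2, 2, and Δ_i = (y_(i+1) − y_i)/h_i = 0, 5/2, -4:
  3·M_0 + 10·M_1 + 2·M_2 = 6(Δ_1 - Δ_0) = 15
  2·M_1 + 8·M_2 + 2·M_3 = 6(Δ_2 - Δ_1) = -39
Natural end conditions: M_0 = M_3 = 0.
Forward elimination and back-substitution give M_0 = 0, M_1 = 99/38, M_2 = -105/19, M_3 = 0.
On [3, 5], S'(x) = b_1 + 2c_1·(x - 3) + 3d_1·(x - 3)² with b_1 = Δ_1 - h_1(2M_1 + M_2)/6 = 99/38, c_1 = M_1/2 = 99/76, d_1 = (M_2 - M_1)/(6h_1) = -103/152. So S'(3) = 99/38.

2.6053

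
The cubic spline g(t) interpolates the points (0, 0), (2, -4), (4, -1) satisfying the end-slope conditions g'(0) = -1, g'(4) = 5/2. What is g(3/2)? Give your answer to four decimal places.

-3.2578

Write M_i for g''(x_i). With h_i = 2, 2 and divided differences Δ_i = -2, 3/2, the continuity of g' gives the tridiagonal system
  2·M_0 + 8·M_1 + 2·M_2 = 6(Δ_1 - Δ_0) = 21
Clamped end conditions give two more equations: 2h_0·M_0 + h_0·M_1 = 6(Δ_0 - g'(0)) = -6 and h_1·M_1 + 2h_1·M_2 = 6(g'(4) - Δ_1) = 6.
Forward elimination and back-substitution give M_0 = -13/4, M_1 = 7/2, M_2 = -1/4.
On [0, 2], g(t) = 0 - 1·t - 13/8·t² + 9/16·t³.
With t = 3/2: g(3/2) = -417/128.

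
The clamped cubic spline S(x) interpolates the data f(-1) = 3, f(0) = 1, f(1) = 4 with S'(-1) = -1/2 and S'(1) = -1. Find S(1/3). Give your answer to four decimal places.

Let m_i = S''(x_i). Step sizes h_i = 1, 1; slopes of the chords Δ_i = (y_(i+1) - y_i)/h_i = -2, 3.
  1·m_0 + 4·m_1 + 1·m_2 = 6(Δ_1 - Δ_0) = 30
Clamped end conditions give two more equations: 2h_0·m_0 + h_0·m_1 = 6(Δ_0 - S'(-1)) = -9 and h_1·m_1 + 2h_1·m_2 = 6(S'(1) - Δ_1) = -24.
Solving: m_0 = -49/4, m_1 = 31/2, m_2 = -79/4.
On [0, 1], S(x) = 1 + 9/8·x + 31/4·x² - 47/8·x³.
With x = 1/3: S(1/3) = 109/54.

2.0185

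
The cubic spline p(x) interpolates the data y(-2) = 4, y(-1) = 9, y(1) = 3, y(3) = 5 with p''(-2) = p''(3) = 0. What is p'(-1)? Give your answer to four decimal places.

1.7273

With m_i denoting the second derivative at x_i, h_i = 1, 2, 2, and Δ_i = (y_(i+1) − y_i)/h_i = 5, -3, 1:
  1·m_0 + 6·m_1 + 2·m_2 = 6(Δ_1 - Δ_0) = -48
  2·m_1 + 8·m_2 + 2·m_3 = 6(Δ_2 - Δ_1) = 24
Natural end conditions: m_0 = m_3 = 0.
Forward elimination and back-substitution give m_0 = 0, m_1 = -108/11, m_2 = 60/11, m_3 = 0.
On [-1, 1], p'(x) = b_1 + 2c_1·(x + 1) + 3d_1·(x + 1)² with b_1 = Δ_1 - h_1(2m_1 + m_2)/6 = 19/11, c_1 = m_1/2 = -54/11, d_1 = (m_2 - m_1)/(6h_1) = 14/11. So p'(-1) = 19/11.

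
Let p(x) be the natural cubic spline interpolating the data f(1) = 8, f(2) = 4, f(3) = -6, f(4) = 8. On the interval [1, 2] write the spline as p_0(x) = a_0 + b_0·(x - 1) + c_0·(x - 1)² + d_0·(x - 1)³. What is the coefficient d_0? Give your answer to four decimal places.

With M_i denoting the second derivative at x_i, h_i = 1, 1, 1, and Δ_i = (y_(i+1) − y_i)/h_i = -4, -10, 14:
  1·M_0 + 4·M_1 + 1·M_2 = 6(Δ_1 - Δ_0) = -36
  1·M_1 + 4·M_2 + 1·M_3 = 6(Δ_2 - Δ_1) = 144
Natural end conditions: M_0 = M_3 = 0.
Solving the tridiagonal system: M_0 = 0, M_1 = -96/5, M_2 = 204/5, M_3 = 0.
On [1, 2], with p_0(x) = a_0 + b_0·(x - 1) + c_0·(x - 1)² + d_0·(x - 1)³: c_0 = M_0/2 = 0, d_0 = (M_1 - M_0)/(6h_0) = -16/5, b_0 = Δ_0 - h_0(2M_0 + M_1)/6 = -4/5.

-3.2000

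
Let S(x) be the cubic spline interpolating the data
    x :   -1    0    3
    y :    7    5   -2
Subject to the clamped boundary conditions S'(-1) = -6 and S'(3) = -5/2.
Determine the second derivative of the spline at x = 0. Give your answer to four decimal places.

Put m_i = S'' at the i-th knot. Here h = (1, 3) and Δ = (-2, -7/3), so the interior equations h_(i-1)·m_(i-1) + 2(h_(i-1)+h_i)·m_i + h_i·m_(i+1) = 6(Δ_i − Δ_(i-1)) read
  1·m_0 + 8·m_1 + 3·m_2 = 6(Δ_1 - Δ_0) = -2
Clamped end conditions give two more equations: 2h_0·m_0 + h_0·m_1 = 6(Δ_0 - S'(-1)) = 24 and h_1·m_1 + 2h_1·m_2 = 6(S'(3) - Δ_1) = -1.
Solving: m_0 = 105/8, m_1 = -9/4, m_2 = 23/24.

-2.2500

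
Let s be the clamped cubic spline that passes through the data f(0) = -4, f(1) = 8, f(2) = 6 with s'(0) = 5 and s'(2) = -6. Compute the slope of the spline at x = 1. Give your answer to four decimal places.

7.7500

With m_i denoting the second derivative at x_i, h_i = 1, 1, and Δ_i = (y_(i+1) − y_i)/h_i = 12, -2:
  1·m_0 + 4·m_1 + 1·m_2 = 6(Δ_1 - Δ_0) = -84
Clamped end conditions give two more equations: 2h_0·m_0 + h_0·m_1 = 6(Δ_0 - s'(0)) = 42 and h_1·m_1 + 2h_1·m_2 = 6(s'(2) - Δ_1) = -24.
Hence m_0 = 73/2, m_1 = -31, m_2 = 7/2.
On [1, 2], s'(x) = b_1 + 2c_1·(x - 1) + 3d_1·(x - 1)² with b_1 = Δ_1 - h_1(2m_1 + m_2)/6 = 31/4, c_1 = m_1/2 = -31/2, d_1 = (m_2 - m_1)/(6h_1) = 23/4. So s'(1) = 31/4.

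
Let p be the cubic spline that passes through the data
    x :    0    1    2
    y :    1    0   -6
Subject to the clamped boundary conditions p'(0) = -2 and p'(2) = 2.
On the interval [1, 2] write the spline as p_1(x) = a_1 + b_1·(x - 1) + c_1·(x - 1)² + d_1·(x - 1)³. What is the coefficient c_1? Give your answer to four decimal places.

-9.5000

Write M_i for p''(x_i). With h_i = 1, 1 and divided differences Δ_i = -1, -6, the continuity of p' gives the tridiagonal system
  1·M_0 + 4·M_1 + 1·M_2 = 6(Δ_1 - Δ_0) = -30
Clamped end conditions give two more equations: 2h_0·M_0 + h_0·M_1 = 6(Δ_0 - p'(0)) = 6 and h_1·M_1 + 2h_1·M_2 = 6(p'(2) - Δ_1) = 48.
Solving the tridiagonal system: M_0 = 25/2, M_1 = -19, M_2 = 67/2.
On [1, 2], with p_1(x) = a_1 + b_1·(x - 1) + c_1·(x - 1)² + d_1·(x - 1)³: c_1 = M_1/2 = -19/2, d_1 = (M_2 - M_1)/(6h_1) = 35/4, b_1 = Δ_1 - h_1(2M_1 + M_2)/6 = -21/4.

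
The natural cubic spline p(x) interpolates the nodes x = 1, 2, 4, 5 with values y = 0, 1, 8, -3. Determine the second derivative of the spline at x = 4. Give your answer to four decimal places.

-17.2500

Put σ_i = p'' at the i-th knot. Here h = (1, 2, 1) and Δ = (1, 7/2, -11), so the interior equations h_(i-1)·σ_(i-1) + 2(h_(i-1)+h_i)·σ_i + h_i·σ_(i+1) = 6(Δ_i − Δ_(i-1)) read
  1·σ_0 + 6·σ_1 + 2·σ_2 = 6(Δ_1 - Δ_0) = 15
  2·σ_1 + 6·σ_2 + 1·σ_3 = 6(Δ_2 - Δ_1) = -87
Natural end conditions: σ_0 = σ_3 = 0.
Solving the tridiagonal system: σ_0 = 0, σ_1 = 33/4, σ_2 = -69/4, σ_3 = 0.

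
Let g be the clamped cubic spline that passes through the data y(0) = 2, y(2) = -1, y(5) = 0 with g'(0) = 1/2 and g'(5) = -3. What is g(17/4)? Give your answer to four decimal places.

1.0109

Write σ_i for g''(x_i). With h_i = 2, 3 and divided differences Δ_i = -3/2, 1/3, the continuity of g' gives the tridiagonal system
  2·σ_0 + 10·σ_1 + 3·σ_2 = 6(Δ_1 - Δ_0) = 11
Clamped end conditions give two more equations: 2h_0·σ_0 + h_0·σ_1 = 6(Δ_0 - g'(0)) = -12 and h_1·σ_1 + 2h_1·σ_2 = 6(g'(5) - Δ_1) = -20.
Solving the tridiagonal system: σ_0 = -24/5, σ_1 = 18/5, σ_2 = -77/15.
On [2, 5], g(x) = -1 - 7/10·(x - 2) + 9/5·(x - 2)² - 131/270·(x - 2)³.
With (x - 2) = 9/4: g(17/4) = 647/640.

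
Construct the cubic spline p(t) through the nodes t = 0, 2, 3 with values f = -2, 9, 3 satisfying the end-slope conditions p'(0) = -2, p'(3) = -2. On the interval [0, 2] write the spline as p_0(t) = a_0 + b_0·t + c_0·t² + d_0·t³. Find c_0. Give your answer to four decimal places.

Write M_i for p''(x_i). With h_i = 2, 1 and divided differences Δ_i = 11/2, -6, the continuity of p' gives the tridiagonal system
  2·M_0 + 6·M_1 + 1·M_2 = 6(Δ_1 - Δ_0) = -69
Clamped end conditions give two more equations: 2h_0·M_0 + h_0·M_1 = 6(Δ_0 - p'(0)) = 45 and h_1·M_1 + 2h_1·M_2 = 6(p'(3) - Δ_1) = 24.
Forward elimination and back-substitution give M_0 = 91/4, M_1 = -23, M_2 = 47/2.
On [0, 2], with p_0(t) = a_0 + b_0·t + c_0·t² + d_0·t³: c_0 = M_0/2 = 91/8, d_0 = (M_1 - M_0)/(6h_0) = -61/16, b_0 = Δ_0 - h_0(2M_0 + M_1)/6 = -2.

11.3750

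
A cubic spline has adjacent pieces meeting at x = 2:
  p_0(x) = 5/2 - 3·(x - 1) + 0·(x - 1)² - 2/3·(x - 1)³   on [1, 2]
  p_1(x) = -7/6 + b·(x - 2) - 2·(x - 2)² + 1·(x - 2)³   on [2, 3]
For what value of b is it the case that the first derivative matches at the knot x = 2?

-5

p_0'(x) = -3 + 0·(x - 1) - 2·(x - 1)², so p_0'(2) = -5. On the right, p_1'(2) = b, so b = -5.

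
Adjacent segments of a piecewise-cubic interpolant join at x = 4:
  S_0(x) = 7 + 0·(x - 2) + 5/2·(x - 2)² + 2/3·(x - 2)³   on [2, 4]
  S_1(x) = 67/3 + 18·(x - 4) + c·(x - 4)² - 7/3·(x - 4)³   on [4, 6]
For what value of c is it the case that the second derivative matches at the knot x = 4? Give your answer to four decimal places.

6.5000

S_0''(x) = 5 + 4·(x - 2), so S_0''(4) = 13. On the right, S_1''(4) = 2c, so c = 13/2.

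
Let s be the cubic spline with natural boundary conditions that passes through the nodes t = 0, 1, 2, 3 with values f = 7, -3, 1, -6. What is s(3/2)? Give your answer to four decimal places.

Let M_i = s''(x_i). Step sizes h_i = 1, 1, 1; slopes of the chords Δ_i = (y_(i+1) - y_i)/h_i = -10, 4, -7.
  1·M_0 + 4·M_1 + 1·M_2 = 6(Δ_1 - Δ_0) = 84
  1·M_1 + 4·M_2 + 1·M_3 = 6(Δ_2 - Δ_1) = -66
Natural end conditions: M_0 = M_3 = 0.
Solving the tridiagonal system: M_0 = 0, M_1 = 134/5, M_2 = -116/5, M_3 = 0.
On [1, 2], s(t) = -3 - 16/15·(t - 1) + 67/5·(t - 1)² - 25/3·(t - 1)³.
With (t - 1) = 1/2: s(3/2) = -49/40.

-1.2250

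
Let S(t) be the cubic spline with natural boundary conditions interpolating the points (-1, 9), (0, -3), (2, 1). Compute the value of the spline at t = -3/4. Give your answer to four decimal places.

5.4531

Put m_i = S'' at the i-th knot. Here h = (1, 2) and Δ = (-12, 2), so the interior equations h_(i-1)·m_(i-1) + 2(h_(i-1)+h_i)·m_i + h_i·m_(i+1) = 6(Δ_i − Δ_(i-1)) read
  1·m_0 + 6·m_1 + 2·m_2 = 6(Δ_1 - Δ_0) = 84
Natural end conditions: m_0 = m_2 = 0.
Solving the tridiagonal system: m_0 = 0, m_1 = 14, m_2 = 0.
On [-1, 0], S(t) = 9 - 43/3·(t + 1) + 0·(t + 1)² + 7/3·(t + 1)³.
With (t + 1) = 1/4: S(-3/4) = 349/64.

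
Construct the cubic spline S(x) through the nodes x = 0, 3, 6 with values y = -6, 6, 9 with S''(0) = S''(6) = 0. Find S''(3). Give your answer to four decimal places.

-1.5000

Let M_i = S''(x_i). Step sizes h_i = 3, 3; slopes of the chords Δ_i = (y_(i+1) - y_i)/h_i = 4, 1.
  3·M_0 + 12·M_1 + 3·M_2 = 6(Δ_1 - Δ_0) = -18
Natural end conditions: M_0 = M_2 = 0.
Forward elimination and back-substitution give M_0 = 0, M_1 = -3/2, M_2 = 0.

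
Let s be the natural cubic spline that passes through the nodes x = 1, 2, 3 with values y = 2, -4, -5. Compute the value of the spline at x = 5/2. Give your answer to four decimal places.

-4.9688

Write σ_i for s''(x_i). With h_i = 1, 1 and divided differences Δ_i = -6, -1, the continuity of s' gives the tridiagonal system
  1·σ_0 + 4·σ_1 + 1·σ_2 = 6(Δ_1 - Δ_0) = 30
Natural end conditions: σ_0 = σ_2 = 0.
Solving: σ_0 = 0, σ_1 = 15/2, σ_2 = 0.
On [2, 3], s(x) = -4 - 7/2·(x - 2) + 15/4·(x - 2)² - 5/4·(x - 2)³.
With (x - 2) = 1/2: s(5/2) = -159/32.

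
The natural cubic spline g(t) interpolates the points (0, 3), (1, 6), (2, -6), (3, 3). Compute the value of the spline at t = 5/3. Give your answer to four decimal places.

Put σ_i = g'' at the i-th knot. Here h = (1, 1, 1) and Δ = (3, -12, 9), so the interior equations h_(i-1)·σ_(i-1) + 2(h_(i-1)+h_i)·σ_i + h_i·σ_(i+1) = 6(Δ_i − Δ_(i-1)) read
  1·σ_0 + 4·σ_1 + 1·σ_2 = 6(Δ_1 - Δ_0) = -90
  1·σ_1 + 4·σ_2 + 1·σ_3 = 6(Δ_2 - Δ_1) = 126
Natural end conditions: σ_0 = σ_3 = 0.
Hence σ_0 = 0, σ_1 = -162/5, σ_2 = 198/5, σ_3 = 0.
On [1, 2], g(t) = 6 - 39/5·(t - 1) - 81/5·(t - 1)² + 12·(t - 1)³.
With (t - 1) = 2/3: g(5/3) = -128/45.

-2.8444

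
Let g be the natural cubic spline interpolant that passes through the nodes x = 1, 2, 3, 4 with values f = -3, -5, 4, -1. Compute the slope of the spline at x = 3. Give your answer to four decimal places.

3.9333

Let M_i = g''(x_i). Step sizes h_i = 1, 1, 1; slopes of the chords Δ_i = (y_(i+1) - y_i)/h_i = -2, 9, -5.
  1·M_0 + 4·M_1 + 1·M_2 = 6(Δ_1 - Δ_0) = 66
  1·M_1 + 4·M_2 + 1·M_3 = 6(Δ_2 - Δ_1) = -84
Natural end conditions: M_0 = M_3 = 0.
Hence M_0 = 0, M_1 = 116/5, M_2 = -134/5, M_3 = 0.
On [3, 4], g'(x) = b_2 + 2c_2·(x - 3) + 3d_2·(x - 3)² with b_2 = Δ_2 - h_2(2M_2 + M_3)/6 = 59/15, c_2 = M_2/2 = -67/5, d_2 = (M_3 - M_2)/(6h_2) = 67/15. So g'(3) = 59/15.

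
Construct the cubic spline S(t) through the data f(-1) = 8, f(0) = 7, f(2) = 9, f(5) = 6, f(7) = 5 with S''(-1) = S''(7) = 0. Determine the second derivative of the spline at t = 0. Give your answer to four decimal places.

2.6680

Write M_i for S''(x_i). With h_i = 1, 2, 3, 2 and divided differences Δ_i = -1, 1, -1, -1/2, the continuity of S' gives the tridiagonal system
  1·M_0 + 6·M_1 + 2·M_2 = 6(Δ_1 - Δ_0) = 12
  2·M_1 + 10·M_2 + 3·M_3 = 6(Δ_2 - Δ_1) = -12
  3·M_2 + 10·M_3 + 2·M_4 = 6(Δ_3 - Δ_2) = 3
Natural end conditions: M_0 = M_4 = 0.
Solving: M_0 = 0, M_1 = 675/253, M_2 = -507/253, M_3 = 228/253, M_4 = 0.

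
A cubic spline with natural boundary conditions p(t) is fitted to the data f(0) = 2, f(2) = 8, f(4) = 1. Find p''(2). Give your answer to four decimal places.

-4.8750

Let m_i = p''(x_i). Step sizes h_i = 2, 2; slopes of the chords Δ_i = (y_(i+1) - y_i)/h_i = 3, -7/2.
  2·m_0 + 8·m_1 + 2·m_2 = 6(Δ_1 - Δ_0) = -39
Natural end conditions: m_0 = m_2 = 0.
Hence m_0 = 0, m_1 = -39/8, m_2 = 0.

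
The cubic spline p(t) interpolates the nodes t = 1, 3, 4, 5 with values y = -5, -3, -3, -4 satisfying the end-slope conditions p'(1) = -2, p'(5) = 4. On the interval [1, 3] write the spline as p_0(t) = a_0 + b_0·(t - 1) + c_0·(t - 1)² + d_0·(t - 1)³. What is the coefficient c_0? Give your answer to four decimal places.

2.7273

Write M_i for p''(x_i). With h_i = 2, 1, 1 and divided differences Δ_i = 1, 0, -1, the continuity of p' gives the tridiagonal system
  2·M_0 + 6·M_1 + 1·M_2 = 6(Δ_1 - Δ_0) = -6
  1·M_1 + 4·M_2 + 1·M_3 = 6(Δ_2 - Δ_1) = -6
Clamped end conditions give two more equations: 2h_0·M_0 + h_0·M_1 = 6(Δ_0 - p'(1)) = 18 and h_2·M_2 + 2h_2·M_3 = 6(p'(5) - Δ_2) = 30.
Solving: M_0 = 60/11, M_1 = -21/11, M_2 = -60/11, M_3 = 195/11.
On [1, 3], with p_0(t) = a_0 + b_0·(t - 1) + c_0·(t - 1)² + d_0·(t - 1)³: c_0 = M_0/2 = 30/11, d_0 = (M_1 - M_0)/(6h_0) = -27/44, b_0 = Δ_0 - h_0(2M_0 + M_1)/6 = -2.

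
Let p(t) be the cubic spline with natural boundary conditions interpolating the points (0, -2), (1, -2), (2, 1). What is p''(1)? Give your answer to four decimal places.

4.5000

Write M_i for p''(x_i). With h_i = 1, 1 and divided differences Δ_i = 0, 3, the continuity of p' gives the tridiagonal system
  1·M_0 + 4·M_1 + 1·M_2 = 6(Δ_1 - Δ_0) = 18
Natural end conditions: M_0 = M_2 = 0.
Solving the tridiagonal system: M_0 = 0, M_1 = 9/2, M_2 = 0.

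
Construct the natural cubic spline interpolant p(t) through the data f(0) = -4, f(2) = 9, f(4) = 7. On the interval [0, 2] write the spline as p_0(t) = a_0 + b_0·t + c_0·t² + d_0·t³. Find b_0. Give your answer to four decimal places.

8.3750

With M_i denoting the second derivative at x_i, h_i = 2, 2, and Δ_i = (y_(i+1) − y_i)/h_i = 13/2, -1:
  2·M_0 + 8·M_1 + 2·M_2 = 6(Δ_1 - Δ_0) = -45
Natural end conditions: M_0 = M_2 = 0.
Solving: M_0 = 0, M_1 = -45/8, M_2 = 0.
On [0, 2], with p_0(t) = a_0 + b_0·t + c_0·t² + d_0·t³: c_0 = M_0/2 = 0, d_0 = (M_1 - M_0)/(6h_0) = -15/32, b_0 = Δ_0 - h_0(2M_0 + M_1)/6 = 67/8.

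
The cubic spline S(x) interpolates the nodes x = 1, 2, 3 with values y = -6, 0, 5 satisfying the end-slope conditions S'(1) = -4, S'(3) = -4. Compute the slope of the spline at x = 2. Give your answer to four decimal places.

10.2500

Put M_i = S'' at the i-th knot. Here h = (1, 1) and Δ = (6, 5), so the interior equations h_(i-1)·M_(i-1) + 2(h_(i-1)+h_i)·M_i + h_i·M_(i+1) = 6(Δ_i − Δ_(i-1)) read
  1·M_0 + 4·M_1 + 1·M_2 = 6(Δ_1 - Δ_0) = -6
Clamped end conditions give two more equations: 2h_0·M_0 + h_0·M_1 = 6(Δ_0 - S'(1)) = 60 and h_1·M_1 + 2h_1·M_2 = 6(S'(3) - Δ_1) = -54.
Forward elimination and back-substitution give M_0 = 63/2, M_1 = -3, M_2 = -51/2.
On [2, 3], S'(x) = b_1 + 2c_1·(x - 2) + 3d_1·(x - 2)² with b_1 = Δ_1 - h_1(2M_1 + M_2)/6 = 41/4, c_1 = M_1/2 = -3/2, d_1 = (M_2 - M_1)/(6h_1) = -15/4. So S'(2) = 41/4.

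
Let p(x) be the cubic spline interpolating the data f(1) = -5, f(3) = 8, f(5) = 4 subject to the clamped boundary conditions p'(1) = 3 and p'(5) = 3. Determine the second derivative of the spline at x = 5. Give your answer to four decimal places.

13.8750

Write σ_i for p''(x_i). With h_i = 2, 2 and divided differences Δ_i = 13/2, -2, the continuity of p' gives the tridiagonal system
  2·σ_0 + 8·σ_1 + 2·σ_2 = 6(Δ_1 - Δ_0) = -51
Clamped end conditions give two more equations: 2h_0·σ_0 + h_0·σ_1 = 6(Δ_0 - p'(1)) = 21 and h_1·σ_1 + 2h_1·σ_2 = 6(p'(5) - Δ_1) = 30.
Forward elimination and back-substitution give σ_0 = 93/8, σ_1 = -51/4, σ_2 = 111/8.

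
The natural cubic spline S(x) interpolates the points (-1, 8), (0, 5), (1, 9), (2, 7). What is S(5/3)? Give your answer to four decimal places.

8.2790

Put m_i = S'' at the i-th knot. Here h = (1, 1, 1) and Δ = (-3, 4, -2), so the interior equations h_(i-1)·m_(i-1) + 2(h_(i-1)+h_i)·m_i + h_i·m_(i+1) = 6(Δ_i − Δ_(i-1)) read
  1·m_0 + 4·m_1 + 1·m_2 = 6(Δ_1 - Δ_0) = 42
  1·m_1 + 4·m_2 + 1·m_3 = 6(Δ_2 - Δ_1) = -36
Natural end conditions: m_0 = m_3 = 0.
Forward elimination and back-substitution give m_0 = 0, m_1 = 68/5, m_2 = -62/5, m_3 = 0.
On [1, 2], S(x) = 9 + 32/15·(x - 1) - 31/5·(x - 1)² + 31/15·(x - 1)³.
With (x - 1) = 2/3: S(5/3) = 3353/405.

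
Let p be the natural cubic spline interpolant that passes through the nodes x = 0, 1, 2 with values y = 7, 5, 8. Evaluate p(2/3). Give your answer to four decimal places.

With m_i denoting the second derivative at x_i, h_i = 1, 1, and Δ_i = (y_(i+1) − y_i)/h_i = -2, 3:
  1·m_0 + 4·m_1 + 1·m_2 = 6(Δ_1 - Δ_0) = 30
Natural end conditions: m_0 = m_2 = 0.
Forward elimination and back-substitution give m_0 = 0, m_1 = 15/2, m_2 = 0.
On [0, 1], p(x) = 7 - 13/4·x + 0·x² + 5/4·x³.
With x = 2/3: p(2/3) = 281/54.

5.2037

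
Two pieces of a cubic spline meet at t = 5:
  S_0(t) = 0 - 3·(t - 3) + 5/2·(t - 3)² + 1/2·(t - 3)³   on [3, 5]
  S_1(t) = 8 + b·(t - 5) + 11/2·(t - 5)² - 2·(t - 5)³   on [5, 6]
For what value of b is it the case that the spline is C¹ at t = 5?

13

S_0'(t) = -3 + 5·(t - 3) + 3/2·(t - 3)², so S_0'(5) = 13. On the right, S_1'(5) = b, so b = 13.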